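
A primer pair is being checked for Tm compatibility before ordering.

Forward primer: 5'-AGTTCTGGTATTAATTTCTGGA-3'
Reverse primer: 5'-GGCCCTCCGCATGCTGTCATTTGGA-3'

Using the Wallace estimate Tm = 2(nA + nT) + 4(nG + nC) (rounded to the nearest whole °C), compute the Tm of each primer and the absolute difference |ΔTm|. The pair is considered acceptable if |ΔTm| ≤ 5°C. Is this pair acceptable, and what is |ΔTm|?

|ΔTm| = 22°C; the pair is not acceptable.

Forward: A=5 T=10 G=5 C=2 → Tm = 2·15 + 4·7 = 58°C.
Reverse: A=3 T=7 G=7 C=8 → Tm = 2·10 + 4·15 = 80°C.
|ΔTm| = |58 − 80| = 22°C, > 5°C.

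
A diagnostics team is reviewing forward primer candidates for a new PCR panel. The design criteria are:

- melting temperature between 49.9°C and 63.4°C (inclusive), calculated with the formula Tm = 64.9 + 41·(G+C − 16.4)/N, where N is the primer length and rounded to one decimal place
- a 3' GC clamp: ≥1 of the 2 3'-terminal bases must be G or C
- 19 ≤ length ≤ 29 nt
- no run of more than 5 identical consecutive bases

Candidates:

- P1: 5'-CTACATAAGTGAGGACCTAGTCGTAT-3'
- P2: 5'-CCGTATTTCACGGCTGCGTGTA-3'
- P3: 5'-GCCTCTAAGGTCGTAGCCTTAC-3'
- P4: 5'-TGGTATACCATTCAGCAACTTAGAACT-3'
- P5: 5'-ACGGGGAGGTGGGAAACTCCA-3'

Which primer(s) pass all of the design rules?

P3, P4 and P5.

P1 (26 nt, A=8 T=7 G=6 C=5): Tm = 64.9 + 41·(11 − 16.4)/26 = 56.4°C ✓; 3' end AT has 0 G/C, need ≥1 ✗; length 26 ✓; longest run = 2 ✓ — fails.
P2 (22 nt, A=3 T=7 G=6 C=6): Tm = 64.9 + 41·(12 − 16.4)/22 = 56.7°C ✓; 3' end TA has 0 G/C, need ≥1 ✗; length 22 ✓; longest run = 3 ✓ — fails.
P3 (22 nt, A=4 T=6 G=5 C=7): Tm = 64.9 + 41·(12 − 16.4)/22 = 56.7°C ✓; 3' end AC has 1 G/C ✓; length 22 ✓; longest run = 2 ✓ — passes.
P4 (27 nt, A=9 T=8 G=4 C=6): Tm = 64.9 + 41·(10 − 16.4)/27 = 55.2°C ✓; 3' end CT has 1 G/C ✓; length 27 ✓; longest run = 2 ✓ — passes.
P5 (21 nt, A=6 T=2 G=9 C=4): Tm = 64.9 + 41·(13 − 16.4)/21 = 58.3°C ✓; 3' end CA has 1 G/C ✓; length 21 ✓; longest run = 4 ✓ — passes.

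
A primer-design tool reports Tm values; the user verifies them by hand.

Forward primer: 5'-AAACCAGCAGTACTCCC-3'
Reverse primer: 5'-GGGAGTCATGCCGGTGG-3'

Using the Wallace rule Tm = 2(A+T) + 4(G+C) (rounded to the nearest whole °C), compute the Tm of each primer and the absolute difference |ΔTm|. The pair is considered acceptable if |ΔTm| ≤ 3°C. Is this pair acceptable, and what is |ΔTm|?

|ΔTm| = 6°C; the pair is not acceptable.

Forward: A=6 T=2 G=2 C=7 → Tm = 2·8 + 4·9 = 52°C.
Reverse: A=2 T=3 G=9 C=3 → Tm = 2·5 + 4·12 = 58°C.
|ΔTm| = |52 − 58| = 6°C, > 3°C.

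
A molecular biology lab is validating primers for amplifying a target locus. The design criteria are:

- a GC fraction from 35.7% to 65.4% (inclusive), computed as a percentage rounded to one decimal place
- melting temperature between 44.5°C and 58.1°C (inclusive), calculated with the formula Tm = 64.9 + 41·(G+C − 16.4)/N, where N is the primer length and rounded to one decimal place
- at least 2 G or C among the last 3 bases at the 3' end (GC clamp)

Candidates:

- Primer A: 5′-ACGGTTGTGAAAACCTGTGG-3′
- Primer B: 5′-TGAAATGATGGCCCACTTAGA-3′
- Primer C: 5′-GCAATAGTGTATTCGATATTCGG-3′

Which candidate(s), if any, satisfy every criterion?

Primer A (20 nt, A=5 T=5 G=7 C=3): GC 10/20 = 50.0% ✓; Tm = 64.9 + 41·(10 − 16.4)/20 = 51.8°C ✓; 3' end TGG has 2 G/C ✓ — passes.
Primer B (21 nt, A=7 T=5 G=5 C=4): GC 9/21 = 42.9% ✓; Tm = 64.9 + 41·(9 − 16.4)/21 = 50.5°C ✓; 3' end AGA has 1 G/C, need ≥2 ✗ — fails.
Primer C (23 nt, A=6 T=8 G=6 C=3): GC 9/23 = 39.1% ✓; Tm = 64.9 + 41·(9 − 16.4)/23 = 51.7°C ✓; 3' end CGG has 3 G/C ✓ — passes.

Primer A and Primer C.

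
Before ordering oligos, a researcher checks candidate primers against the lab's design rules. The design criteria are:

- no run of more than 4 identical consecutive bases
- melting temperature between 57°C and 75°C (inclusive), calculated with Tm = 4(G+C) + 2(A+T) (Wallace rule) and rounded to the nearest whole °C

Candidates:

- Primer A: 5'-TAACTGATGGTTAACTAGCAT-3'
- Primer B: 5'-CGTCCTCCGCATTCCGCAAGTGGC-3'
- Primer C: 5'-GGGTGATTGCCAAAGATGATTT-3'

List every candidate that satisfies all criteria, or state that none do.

Primer A (21 nt, A=7 T=7 G=4 C=3): longest run = 2 ✓; Tm = 2·14 + 4·7 = 56°C, outside 57–75°C ✗ — fails.
Primer B (24 nt, A=3 T=5 G=6 C=10): longest run = 2 ✓; Tm = 2·8 + 4·16 = 80°C, outside 57–75°C ✗ — fails.
Primer C (22 nt, A=6 T=7 G=7 C=2): longest run = 3 ✓; Tm = 2·13 + 4·9 = 62°C ✓ — passes.

Primer C only.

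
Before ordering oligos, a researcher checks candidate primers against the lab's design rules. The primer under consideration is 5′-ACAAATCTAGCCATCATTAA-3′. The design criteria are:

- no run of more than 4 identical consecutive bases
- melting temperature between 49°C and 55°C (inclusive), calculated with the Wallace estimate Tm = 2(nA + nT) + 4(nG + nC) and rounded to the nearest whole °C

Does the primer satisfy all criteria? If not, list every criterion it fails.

Meets all criteria.

Base counts: A=9, T=5, G=1, C=5 (length 20).
homopolymer run: longest run = 3 ✓
Tm: Tm = 2·14 + 4·6 = 52°C ✓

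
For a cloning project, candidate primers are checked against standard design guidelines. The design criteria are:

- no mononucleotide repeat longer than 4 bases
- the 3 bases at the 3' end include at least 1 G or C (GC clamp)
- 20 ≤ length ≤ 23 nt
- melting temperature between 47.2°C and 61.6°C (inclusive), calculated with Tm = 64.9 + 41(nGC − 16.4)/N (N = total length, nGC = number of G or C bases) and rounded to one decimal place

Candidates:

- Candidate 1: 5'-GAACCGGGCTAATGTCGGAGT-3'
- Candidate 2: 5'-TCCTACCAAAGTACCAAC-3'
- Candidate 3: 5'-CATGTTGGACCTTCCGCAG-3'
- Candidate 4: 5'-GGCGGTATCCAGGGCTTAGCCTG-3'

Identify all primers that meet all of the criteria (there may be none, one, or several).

Candidate 1 (21 nt, A=5 T=4 G=8 C=4): longest run = 3 ✓; 3' end AGT has 1 G/C ✓; length 21 ✓; Tm = 64.9 + 41·(12 − 16.4)/21 = 56.3°C ✓ — passes.
Candidate 2 (18 nt, A=7 T=3 G=1 C=7): longest run = 3 ✓; 3' end AAC has 1 G/C ✓; length 18, outside 20–23 ✗; Tm = 64.9 + 41·(8 − 16.4)/18 = 45.8°C, outside 47.2–61.6°C ✗ — fails.
Candidate 3 (19 nt, A=3 T=5 G=5 C=6): longest run = 2 ✓; 3' end CAG has 2 G/C ✓; length 19, outside 20–23 ✗; Tm = 64.9 + 41·(11 − 16.4)/19 = 53.2°C ✓ — fails.
Candidate 4 (23 nt, A=3 T=5 G=9 C=6): longest run = 3 ✓; 3' end CTG has 2 G/C ✓; length 23 ✓; Tm = 64.9 + 41·(15 − 16.4)/23 = 62.4°C, outside 47.2–61.6°C ✗ — fails.

Candidate 1 only.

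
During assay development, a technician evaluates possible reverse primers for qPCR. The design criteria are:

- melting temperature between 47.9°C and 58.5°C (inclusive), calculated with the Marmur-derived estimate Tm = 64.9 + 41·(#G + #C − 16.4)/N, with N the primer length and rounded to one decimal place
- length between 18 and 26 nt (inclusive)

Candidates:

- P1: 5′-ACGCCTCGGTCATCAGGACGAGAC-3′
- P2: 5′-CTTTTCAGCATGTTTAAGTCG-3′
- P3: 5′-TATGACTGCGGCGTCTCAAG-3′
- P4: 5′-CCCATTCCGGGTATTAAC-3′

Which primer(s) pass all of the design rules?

P1 (24 nt, A=6 T=3 G=7 C=8): Tm = 64.9 + 41·(15 − 16.4)/24 = 62.5°C, outside 47.9–58.5°C ✗; length 24 ✓ — fails.
P2 (21 nt, A=4 T=9 G=4 C=4): Tm = 64.9 + 41·(8 − 16.4)/21 = 48.5°C ✓; length 21 ✓ — passes.
P3 (20 nt, A=4 T=5 G=6 C=5): Tm = 64.9 + 41·(11 − 16.4)/20 = 53.8°C ✓; length 20 ✓ — passes.
P4 (18 nt, A=4 T=5 G=3 C=6): Tm = 64.9 + 41·(9 − 16.4)/18 = 48.0°C ✓; length 18 ✓ — passes.

P2, P3 and P4.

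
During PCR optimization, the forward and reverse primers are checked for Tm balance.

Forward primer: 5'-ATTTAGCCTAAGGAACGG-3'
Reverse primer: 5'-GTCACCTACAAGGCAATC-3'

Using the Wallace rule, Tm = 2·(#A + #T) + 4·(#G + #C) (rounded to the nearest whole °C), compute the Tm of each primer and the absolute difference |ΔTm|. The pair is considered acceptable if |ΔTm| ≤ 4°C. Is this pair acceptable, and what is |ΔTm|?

Forward: A=6 T=4 G=5 C=3 → Tm = 2·10 + 4·8 = 52°C.
Reverse: A=6 T=3 G=3 C=6 → Tm = 2·9 + 4·9 = 54°C.
|ΔTm| = |52 − 54| = 2°C, ≤ 4°C.

|ΔTm| = 2°C; the pair is acceptable.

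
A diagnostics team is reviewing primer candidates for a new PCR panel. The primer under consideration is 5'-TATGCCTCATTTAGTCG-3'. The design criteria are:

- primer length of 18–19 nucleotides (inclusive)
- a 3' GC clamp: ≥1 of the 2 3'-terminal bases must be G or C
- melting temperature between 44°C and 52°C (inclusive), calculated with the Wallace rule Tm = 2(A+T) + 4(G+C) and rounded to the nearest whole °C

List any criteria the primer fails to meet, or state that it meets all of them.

Base counts: A=3, T=7, G=3, C=4 (length 17).
length: length 17, outside 18–19 ✗
GC clamp: 3' end CG has 2 G/C ✓
Tm: Tm = 2·10 + 4·7 = 48°C ✓

Fails: length.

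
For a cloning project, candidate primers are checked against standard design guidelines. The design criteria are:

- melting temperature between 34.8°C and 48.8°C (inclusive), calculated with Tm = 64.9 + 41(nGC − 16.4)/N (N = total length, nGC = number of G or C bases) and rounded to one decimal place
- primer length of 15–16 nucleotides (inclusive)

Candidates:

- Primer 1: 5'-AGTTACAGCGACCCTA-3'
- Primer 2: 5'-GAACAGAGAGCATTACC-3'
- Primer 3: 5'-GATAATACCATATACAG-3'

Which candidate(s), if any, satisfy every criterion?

Primer 1 (16 nt, A=5 T=3 G=3 C=5): Tm = 64.9 + 41·(8 − 16.4)/16 = 43.4°C ✓; length 16 ✓ — passes.
Primer 2 (17 nt, A=7 T=2 G=4 C=4): Tm = 64.9 + 41·(8 − 16.4)/17 = 44.6°C ✓; length 17, outside 15–16 ✗ — fails.
Primer 3 (17 nt, A=8 T=4 G=2 C=3): Tm = 64.9 + 41·(5 − 16.4)/17 = 37.4°C ✓; length 17, outside 15–16 ✗ — fails.

Primer 1 only.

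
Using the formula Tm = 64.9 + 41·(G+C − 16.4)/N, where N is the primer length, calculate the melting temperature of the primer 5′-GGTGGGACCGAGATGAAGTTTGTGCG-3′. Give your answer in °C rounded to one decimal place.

62.7°C

Base counts: A=5, T=6, G=12, C=3; G+C = 15, N = 26.
Tm = 64.9 + 41·(15 − 16.4)/26 = 64.9 + -57.40/26 = 62.7°C.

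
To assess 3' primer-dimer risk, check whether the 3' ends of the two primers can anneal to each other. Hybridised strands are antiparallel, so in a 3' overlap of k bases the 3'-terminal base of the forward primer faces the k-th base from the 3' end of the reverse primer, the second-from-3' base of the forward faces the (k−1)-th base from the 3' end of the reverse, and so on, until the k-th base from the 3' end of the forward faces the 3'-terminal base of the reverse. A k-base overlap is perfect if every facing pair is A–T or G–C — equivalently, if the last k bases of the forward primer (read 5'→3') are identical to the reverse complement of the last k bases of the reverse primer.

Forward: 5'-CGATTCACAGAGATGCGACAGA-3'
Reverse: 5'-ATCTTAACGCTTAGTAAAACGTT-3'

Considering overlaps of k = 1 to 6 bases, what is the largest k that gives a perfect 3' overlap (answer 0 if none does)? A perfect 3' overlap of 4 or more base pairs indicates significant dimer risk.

Last 6 bases (5'→3') — forward …GACAGA, reverse …AACGTT.
Reverse complement of the reverse primer's last 6 bases: AACGTT; its first k bases are the reverse complement of the reverse primer's last k bases, so a perfect k-base overlap needs the forward primer's last k bases to equal them.
Comparing (forward last k vs required): k=1: A vs A ✓; k=2: GA vs AA ✗; k=3: AGA vs AAC ✗; k=4: CAGA vs AACG ✗; k=5: ACAGA vs AACGT ✗; k=6: GACAGA vs AACGTT ✗.
Only k = 1 is perfect, so the longest perfect 3' overlap is 1.

Longest perfect overlap: 1 complementary base pair; below the dimer-risk threshold (threshold 4).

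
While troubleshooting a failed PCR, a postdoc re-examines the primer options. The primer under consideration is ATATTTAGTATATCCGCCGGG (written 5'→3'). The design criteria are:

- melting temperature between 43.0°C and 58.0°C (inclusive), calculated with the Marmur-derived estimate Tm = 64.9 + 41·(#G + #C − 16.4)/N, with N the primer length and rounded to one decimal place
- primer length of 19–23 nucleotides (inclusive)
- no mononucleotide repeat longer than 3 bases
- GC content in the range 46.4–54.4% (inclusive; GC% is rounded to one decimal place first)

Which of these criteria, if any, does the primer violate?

Fails: GC content.

Base counts: A=5, T=7, G=5, C=4 (length 21).
Tm: Tm = 64.9 + 41·(9 − 16.4)/21 = 50.5°C ✓
length: length 21 ✓
homopolymer run: longest run = 3 ✓
GC content: GC 9/21 = 42.9%, outside 46.4–54.4% ✗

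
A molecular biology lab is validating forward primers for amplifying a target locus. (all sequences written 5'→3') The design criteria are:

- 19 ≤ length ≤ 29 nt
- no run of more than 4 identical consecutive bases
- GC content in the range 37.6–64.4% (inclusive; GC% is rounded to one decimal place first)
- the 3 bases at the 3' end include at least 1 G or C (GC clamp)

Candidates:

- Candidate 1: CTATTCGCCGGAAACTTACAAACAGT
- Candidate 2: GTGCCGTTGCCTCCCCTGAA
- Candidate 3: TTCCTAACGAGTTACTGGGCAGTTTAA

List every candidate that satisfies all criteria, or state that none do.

Candidate 1 (26 nt, A=9 T=6 G=4 C=7): length 26 ✓; longest run = 3 ✓; GC 11/26 = 42.3% ✓; 3' end AGT has 1 G/C ✓ — passes.
Candidate 2 (20 nt, A=2 T=5 G=5 C=8): length 20 ✓; longest run = 4 ✓; GC 13/20 = 65.0%, outside 37.6–64.4% ✗; 3' end GAA has 1 G/C ✓ — fails.
Candidate 3 (27 nt, A=7 T=9 G=6 C=5): length 27 ✓; longest run = 3 ✓; GC 11/27 = 40.7% ✓; 3' end TAA has 0 G/C, need ≥1 ✗ — fails.

Candidate 1 only.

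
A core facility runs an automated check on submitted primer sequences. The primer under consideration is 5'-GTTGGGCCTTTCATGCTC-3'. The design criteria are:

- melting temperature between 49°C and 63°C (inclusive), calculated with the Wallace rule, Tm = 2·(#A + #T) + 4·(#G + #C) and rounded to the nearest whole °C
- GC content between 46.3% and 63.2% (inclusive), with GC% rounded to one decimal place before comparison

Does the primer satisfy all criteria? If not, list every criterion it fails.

Base counts: A=1, T=7, G=5, C=5 (length 18).
Tm: Tm = 2·8 + 4·10 = 56°C ✓
GC content: GC 10/18 = 55.6% ✓

Meets all criteria.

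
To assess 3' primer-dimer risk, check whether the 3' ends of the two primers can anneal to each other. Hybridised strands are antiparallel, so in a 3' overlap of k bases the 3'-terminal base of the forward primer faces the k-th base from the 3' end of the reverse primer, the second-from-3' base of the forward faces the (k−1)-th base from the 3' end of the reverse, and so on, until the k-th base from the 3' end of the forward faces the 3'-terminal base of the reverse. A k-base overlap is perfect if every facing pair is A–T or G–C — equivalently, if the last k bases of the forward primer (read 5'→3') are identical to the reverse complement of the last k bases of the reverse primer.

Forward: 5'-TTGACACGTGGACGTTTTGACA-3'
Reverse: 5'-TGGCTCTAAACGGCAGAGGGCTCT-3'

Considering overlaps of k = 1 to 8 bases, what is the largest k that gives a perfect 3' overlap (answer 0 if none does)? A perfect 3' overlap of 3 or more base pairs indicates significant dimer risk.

Last 8 bases (5'→3') — forward …TTTTGACA, reverse …AGGGCTCT.
Reverse complement of the reverse primer's last 8 bases: AGAGCCCT; its first k bases are the reverse complement of the reverse primer's last k bases, so a perfect k-base overlap needs the forward primer's last k bases to equal them.
Comparing (forward last k vs required): k=1: A vs A ✓; k=2: CA vs AG ✗; k=3: ACA vs AGA ✗; k=4: GACA vs AGAG ✗; k=5: TGACA vs AGAGC ✗; k=6: TTGACA vs AGAGCC ✗; k=7: TTTGACA vs AGAGCCC ✗; k=8: TTTTGACA vs AGAGCCCT ✗.
Only k = 1 is perfect, so the longest perfect 3' overlap is 1.

Longest perfect overlap: 1 complementary base pair; below the dimer-risk threshold (threshold 3).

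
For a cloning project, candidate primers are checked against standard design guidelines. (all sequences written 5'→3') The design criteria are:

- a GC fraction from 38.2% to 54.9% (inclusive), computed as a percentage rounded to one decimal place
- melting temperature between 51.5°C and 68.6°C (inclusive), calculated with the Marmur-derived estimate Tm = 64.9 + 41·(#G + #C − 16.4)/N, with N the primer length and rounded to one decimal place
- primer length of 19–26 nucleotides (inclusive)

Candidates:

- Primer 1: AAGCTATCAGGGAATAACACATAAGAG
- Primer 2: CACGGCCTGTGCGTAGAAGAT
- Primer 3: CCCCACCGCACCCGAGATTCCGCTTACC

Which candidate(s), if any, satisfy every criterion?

Primer 1 (27 nt, A=13 T=4 G=6 C=4): GC 10/27 = 37.0%, outside 38.2–54.9% ✗; Tm = 64.9 + 41·(10 − 16.4)/27 = 55.2°C ✓; length 27, outside 19–26 ✗ — fails.
Primer 2 (21 nt, A=5 T=4 G=7 C=5): GC 12/21 = 57.1%, outside 38.2–54.9% ✗; Tm = 64.9 + 41·(12 − 16.4)/21 = 56.3°C ✓; length 21 ✓ — fails.
Primer 3 (28 nt, A=5 T=4 G=4 C=15): GC 19/28 = 67.9%, outside 38.2–54.9% ✗; Tm = 64.9 + 41·(19 − 16.4)/28 = 68.7°C, outside 51.5–68.6°C ✗; length 28, outside 19–26 ✗ — fails.

None of the candidates satisfy all criteria.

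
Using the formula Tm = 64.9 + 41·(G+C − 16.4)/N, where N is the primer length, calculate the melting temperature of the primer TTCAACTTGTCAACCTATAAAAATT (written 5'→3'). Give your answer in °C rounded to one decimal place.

47.8°C

Base counts: A=10, T=9, G=1, C=5; G+C = 6, N = 25.
Tm = 64.9 + 41·(6 − 16.4)/25 = 64.9 + -426.40/25 = 47.8°C.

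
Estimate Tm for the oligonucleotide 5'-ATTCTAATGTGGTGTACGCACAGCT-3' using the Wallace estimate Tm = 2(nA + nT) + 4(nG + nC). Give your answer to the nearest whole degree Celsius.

72°C

Base counts: A=6, T=8, G=6, C=5 (length 25).
Tm = 2·(6+8) + 4·(6+5) = 2·14 + 4·11 = 28 + 44 = 72°C.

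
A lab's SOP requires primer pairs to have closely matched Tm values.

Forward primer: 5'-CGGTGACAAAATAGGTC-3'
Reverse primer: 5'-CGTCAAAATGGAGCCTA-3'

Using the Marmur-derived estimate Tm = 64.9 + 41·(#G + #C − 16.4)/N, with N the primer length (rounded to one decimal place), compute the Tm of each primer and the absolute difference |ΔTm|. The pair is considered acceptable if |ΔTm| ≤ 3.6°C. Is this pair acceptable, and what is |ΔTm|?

|ΔTm| = 0.0°C; the pair is acceptable.

Forward: G+C = 8, N = 17 → Tm = 64.9 + 41·(8 − 16.4)/17 = 44.6°C.
Reverse: G+C = 8, N = 17 → Tm = 64.9 + 41·(8 − 16.4)/17 = 44.6°C.
|ΔTm| = |44.6 − 44.6| = 0.0°C, ≤ 3.6°C.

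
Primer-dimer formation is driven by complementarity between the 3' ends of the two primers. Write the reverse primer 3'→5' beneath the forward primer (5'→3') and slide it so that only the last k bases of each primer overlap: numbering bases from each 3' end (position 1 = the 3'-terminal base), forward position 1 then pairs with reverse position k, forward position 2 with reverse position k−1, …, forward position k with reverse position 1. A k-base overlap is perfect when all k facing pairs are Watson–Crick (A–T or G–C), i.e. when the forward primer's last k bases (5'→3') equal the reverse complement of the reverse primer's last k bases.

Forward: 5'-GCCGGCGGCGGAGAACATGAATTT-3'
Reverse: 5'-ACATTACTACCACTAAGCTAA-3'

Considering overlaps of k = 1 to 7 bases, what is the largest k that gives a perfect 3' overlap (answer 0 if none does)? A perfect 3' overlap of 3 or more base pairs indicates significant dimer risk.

Last 7 bases (5'→3') — forward …TGAATTT, reverse …AAGCTAA.
Reverse complement of the reverse primer's last 7 bases: TTAGCTT; its first k bases are the reverse complement of the reverse primer's last k bases, so a perfect k-base overlap needs the forward primer's last k bases to equal them.
Comparing (forward last k vs required): k=1: T vs T ✓; k=2: TT vs TT ✓; k=3: TTT vs TTA ✗; k=4: ATTT vs TTAG ✗; k=5: AATTT vs TTAGC ✗; k=6: GAATTT vs TTAGCT ✗; k=7: TGAATTT vs TTAGCTT ✗.
Perfect overlaps at k = 1, 2; the largest is 2.

Longest perfect overlap: 2 complementary base pairs; below the dimer-risk threshold (threshold 3).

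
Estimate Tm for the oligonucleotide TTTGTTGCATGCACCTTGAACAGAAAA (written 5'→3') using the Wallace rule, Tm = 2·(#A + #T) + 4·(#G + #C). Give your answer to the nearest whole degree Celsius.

Base counts: A=9, T=8, G=5, C=5 (length 27).
Tm = 2·(9+8) + 4·(5+5) = 2·17 + 4·10 = 34 + 40 = 74°C.

74°C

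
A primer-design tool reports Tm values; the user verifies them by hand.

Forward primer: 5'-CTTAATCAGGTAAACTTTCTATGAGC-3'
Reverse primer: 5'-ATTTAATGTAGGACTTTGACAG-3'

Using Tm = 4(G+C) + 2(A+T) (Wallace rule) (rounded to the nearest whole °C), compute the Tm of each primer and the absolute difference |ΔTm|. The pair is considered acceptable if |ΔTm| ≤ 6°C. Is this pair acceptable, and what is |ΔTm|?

|ΔTm| = 12°C; the pair is not acceptable.

Forward: A=8 T=9 G=4 C=5 → Tm = 2·17 + 4·9 = 70°C.
Reverse: A=7 T=8 G=5 C=2 → Tm = 2·15 + 4·7 = 58°C.
|ΔTm| = |70 − 58| = 12°C, > 6°C.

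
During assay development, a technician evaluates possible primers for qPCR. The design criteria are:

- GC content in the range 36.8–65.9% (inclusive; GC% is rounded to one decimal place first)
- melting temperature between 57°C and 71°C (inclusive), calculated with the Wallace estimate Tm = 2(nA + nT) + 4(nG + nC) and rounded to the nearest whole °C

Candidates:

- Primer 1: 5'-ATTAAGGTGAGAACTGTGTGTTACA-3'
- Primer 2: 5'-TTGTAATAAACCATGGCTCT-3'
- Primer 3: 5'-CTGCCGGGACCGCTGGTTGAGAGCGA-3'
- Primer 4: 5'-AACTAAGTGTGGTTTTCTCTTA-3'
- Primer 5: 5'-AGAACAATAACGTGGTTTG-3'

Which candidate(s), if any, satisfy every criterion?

Primer 1 (25 nt, A=8 T=8 G=7 C=2): GC 9/25 = 36.0%, outside 36.8–65.9% ✗; Tm = 2·16 + 4·9 = 68°C ✓ — fails.
Primer 2 (20 nt, A=6 T=7 G=3 C=4): GC 7/20 = 35.0%, outside 36.8–65.9% ✗; Tm = 2·13 + 4·7 = 54°C, outside 57–71°C ✗ — fails.
Primer 3 (26 nt, A=4 T=4 G=11 C=7): GC 18/26 = 69.2%, outside 36.8–65.9% ✗; Tm = 2·8 + 4·18 = 88°C, outside 57–71°C ✗ — fails.
Primer 4 (22 nt, A=5 T=10 G=4 C=3): GC 7/22 = 31.8%, outside 36.8–65.9% ✗; Tm = 2·15 + 4·7 = 58°C ✓ — fails.
Primer 5 (19 nt, A=7 T=5 G=5 C=2): GC 7/19 = 36.8% ✓; Tm = 2·12 + 4·7 = 52°C, outside 57–71°C ✗ — fails.

None of the candidates satisfy all criteria.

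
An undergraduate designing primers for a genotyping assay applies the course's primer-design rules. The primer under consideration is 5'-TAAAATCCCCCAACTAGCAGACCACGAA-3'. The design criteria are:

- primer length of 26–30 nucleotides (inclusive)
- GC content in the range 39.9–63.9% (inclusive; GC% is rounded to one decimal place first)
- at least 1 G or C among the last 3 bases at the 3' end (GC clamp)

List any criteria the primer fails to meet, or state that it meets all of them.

Base counts: A=12, T=3, G=3, C=10 (length 28).
length: length 28 ✓
GC content: GC 13/28 = 46.4% ✓
GC clamp: 3' end GAA has 1 G/C ✓

Meets all criteria.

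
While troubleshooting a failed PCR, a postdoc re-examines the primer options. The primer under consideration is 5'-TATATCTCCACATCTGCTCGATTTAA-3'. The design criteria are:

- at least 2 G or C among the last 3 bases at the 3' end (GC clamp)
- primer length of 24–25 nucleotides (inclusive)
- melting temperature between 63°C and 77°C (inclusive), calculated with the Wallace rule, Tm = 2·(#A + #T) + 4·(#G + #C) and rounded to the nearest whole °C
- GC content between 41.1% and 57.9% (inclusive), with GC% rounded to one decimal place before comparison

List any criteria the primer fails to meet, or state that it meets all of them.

Base counts: A=7, T=10, G=2, C=7 (length 26).
GC clamp: 3' end TAA has 0 G/C, need ≥2 ✗
length: length 26, outside 24–25 ✗
Tm: Tm = 2·17 + 4·9 = 70°C ✓
GC content: GC 9/26 = 34.6%, outside 41.1–57.9% ✗

Fails: GC clamp, length, GC content.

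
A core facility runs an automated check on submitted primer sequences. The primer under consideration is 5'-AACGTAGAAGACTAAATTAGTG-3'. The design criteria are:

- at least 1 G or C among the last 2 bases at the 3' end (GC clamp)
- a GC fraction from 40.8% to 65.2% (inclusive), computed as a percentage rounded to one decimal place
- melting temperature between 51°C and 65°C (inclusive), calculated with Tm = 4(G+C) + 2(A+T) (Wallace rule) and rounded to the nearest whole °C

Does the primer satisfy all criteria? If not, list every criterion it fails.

Fails: GC content.

Base counts: A=10, T=5, G=5, C=2 (length 22).
GC clamp: 3' end TG has 1 G/C ✓
GC content: GC 7/22 = 31.8%, outside 40.8–65.2% ✗
Tm: Tm = 2·15 + 4·7 = 58°C ✓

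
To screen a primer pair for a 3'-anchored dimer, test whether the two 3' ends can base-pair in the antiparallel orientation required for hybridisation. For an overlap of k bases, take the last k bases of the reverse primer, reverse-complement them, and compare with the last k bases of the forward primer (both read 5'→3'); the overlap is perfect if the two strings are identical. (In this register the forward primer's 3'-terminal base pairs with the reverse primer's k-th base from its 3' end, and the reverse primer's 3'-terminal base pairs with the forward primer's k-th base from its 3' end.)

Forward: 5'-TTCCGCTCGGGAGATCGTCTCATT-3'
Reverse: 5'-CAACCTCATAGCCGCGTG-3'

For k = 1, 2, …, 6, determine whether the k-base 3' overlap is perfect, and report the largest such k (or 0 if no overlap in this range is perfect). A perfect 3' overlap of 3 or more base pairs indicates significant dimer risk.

Last 6 bases (5'→3') — forward …CTCATT, reverse …CGCGTG.
Reverse complement of the reverse primer's last 6 bases: CACGCG; its first k bases are the reverse complement of the reverse primer's last k bases, so a perfect k-base overlap needs the forward primer's last k bases to equal them.
Comparing (forward last k vs required): k=1: T vs C ✗; k=2: TT vs CA ✗; k=3: ATT vs CAC ✗; k=4: CATT vs CACG ✗; k=5: TCATT vs CACGC ✗; k=6: CTCATT vs CACGCG ✗.
No overlap length from 1 to 6 is perfect, so the longest perfect 3' overlap is 0.

Longest perfect overlap: 0 complementary base pairs; below the dimer-risk threshold (threshold 3).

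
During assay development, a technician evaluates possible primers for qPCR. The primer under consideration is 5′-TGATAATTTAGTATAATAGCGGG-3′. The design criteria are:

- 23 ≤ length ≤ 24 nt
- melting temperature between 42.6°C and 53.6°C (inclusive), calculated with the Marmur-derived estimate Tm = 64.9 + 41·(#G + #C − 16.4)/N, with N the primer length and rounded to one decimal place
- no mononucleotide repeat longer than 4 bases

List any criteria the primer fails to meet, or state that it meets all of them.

Meets all criteria.

Base counts: A=8, T=8, G=6, C=1 (length 23).
length: length 23 ✓
Tm: Tm = 64.9 + 41·(7 − 16.4)/23 = 48.1°C ✓
homopolymer run: longest run = 3 ✓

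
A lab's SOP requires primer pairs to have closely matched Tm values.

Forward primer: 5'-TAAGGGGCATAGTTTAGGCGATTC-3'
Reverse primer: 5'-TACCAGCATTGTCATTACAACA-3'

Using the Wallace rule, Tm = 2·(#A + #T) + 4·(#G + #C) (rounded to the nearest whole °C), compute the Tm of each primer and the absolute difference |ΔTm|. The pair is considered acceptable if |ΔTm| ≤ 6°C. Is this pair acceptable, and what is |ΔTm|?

|ΔTm| = 10°C; the pair is not acceptable.

Forward: A=6 T=7 G=8 C=3 → Tm = 2·13 + 4·11 = 70°C.
Reverse: A=8 T=6 G=2 C=6 → Tm = 2·14 + 4·8 = 60°C.
|ΔTm| = |70 − 60| = 10°C, > 6°C.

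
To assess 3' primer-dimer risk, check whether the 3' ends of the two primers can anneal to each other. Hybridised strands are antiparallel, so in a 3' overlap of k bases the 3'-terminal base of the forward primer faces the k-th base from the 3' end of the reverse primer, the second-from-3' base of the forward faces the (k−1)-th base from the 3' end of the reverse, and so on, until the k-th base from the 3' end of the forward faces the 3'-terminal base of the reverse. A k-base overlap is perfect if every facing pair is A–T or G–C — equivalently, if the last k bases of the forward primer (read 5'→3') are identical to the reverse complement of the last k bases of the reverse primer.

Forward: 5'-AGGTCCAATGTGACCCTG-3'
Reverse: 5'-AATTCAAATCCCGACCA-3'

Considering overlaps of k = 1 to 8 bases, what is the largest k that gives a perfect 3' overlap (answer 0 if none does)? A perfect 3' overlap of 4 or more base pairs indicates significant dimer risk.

Last 8 bases (5'→3') — forward …TGACCCTG, reverse …CCCGACCA.
Reverse complement of the reverse primer's last 8 bases: TGGTCGGG; its first k bases are the reverse complement of the reverse primer's last k bases, so a perfect k-base overlap needs the forward primer's last k bases to equal them.
Comparing (forward last k vs required): k=1: G vs T ✗; k=2: TG vs TG ✓; k=3: CTG vs TGG ✗; k=4: CCTG vs TGGT ✗; k=5: CCCTG vs TGGTC ✗; k=6: ACCCTG vs TGGTCG ✗; k=7: GACCCTG vs TGGTCGG ✗; k=8: TGACCCTG vs TGGTCGGG ✗.
Only k = 2 is perfect, so the longest perfect 3' overlap is 2.

Longest perfect overlap: 2 complementary base pairs; below the dimer-risk threshold (threshold 4).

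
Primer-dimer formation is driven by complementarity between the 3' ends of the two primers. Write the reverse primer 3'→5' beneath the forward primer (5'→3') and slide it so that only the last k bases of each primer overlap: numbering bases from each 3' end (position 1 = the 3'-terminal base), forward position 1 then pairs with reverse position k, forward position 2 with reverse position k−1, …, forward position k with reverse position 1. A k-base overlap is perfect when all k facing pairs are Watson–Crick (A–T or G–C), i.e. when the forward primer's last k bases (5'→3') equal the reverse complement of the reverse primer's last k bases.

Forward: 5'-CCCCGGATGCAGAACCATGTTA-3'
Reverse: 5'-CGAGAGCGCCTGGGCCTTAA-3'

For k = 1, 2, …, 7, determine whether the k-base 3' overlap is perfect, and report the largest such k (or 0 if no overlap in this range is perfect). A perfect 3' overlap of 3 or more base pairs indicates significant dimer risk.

Last 7 bases (5'→3') — forward …CATGTTA, reverse …GCCTTAA.
Reverse complement of the reverse primer's last 7 bases: TTAAGGC; its first k bases are the reverse complement of the reverse primer's last k bases, so a perfect k-base overlap needs the forward primer's last k bases to equal them.
Comparing (forward last k vs required): k=1: A vs T ✗; k=2: TA vs TT ✗; k=3: TTA vs TTA ✓; k=4: GTTA vs TTAA ✗; k=5: TGTTA vs TTAAG ✗; k=6: ATGTTA vs TTAAGG ✗; k=7: CATGTTA vs TTAAGGC ✗.
Only k = 3 is perfect, so the longest perfect 3' overlap is 3.

Longest perfect overlap: 3 complementary base pairs; significant dimer risk (threshold 3).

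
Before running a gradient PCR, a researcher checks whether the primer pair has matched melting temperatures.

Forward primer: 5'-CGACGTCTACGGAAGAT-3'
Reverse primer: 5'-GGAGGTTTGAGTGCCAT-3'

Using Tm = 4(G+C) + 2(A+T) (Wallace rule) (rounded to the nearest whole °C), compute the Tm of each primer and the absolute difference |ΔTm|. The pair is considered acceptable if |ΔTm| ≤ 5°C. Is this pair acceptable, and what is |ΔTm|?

|ΔTm| = 0°C; the pair is acceptable.

Forward: A=5 T=3 G=5 C=4 → Tm = 2·8 + 4·9 = 52°C.
Reverse: A=3 T=5 G=7 C=2 → Tm = 2·8 + 4·9 = 52°C.
|ΔTm| = |52 − 52| = 0°C, ≤ 5°C.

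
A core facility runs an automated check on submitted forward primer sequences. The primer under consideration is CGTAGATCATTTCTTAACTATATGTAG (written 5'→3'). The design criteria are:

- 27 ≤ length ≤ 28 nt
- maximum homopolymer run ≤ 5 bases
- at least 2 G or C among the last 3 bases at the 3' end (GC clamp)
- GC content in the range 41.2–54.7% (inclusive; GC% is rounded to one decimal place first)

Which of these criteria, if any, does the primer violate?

Base counts: A=8, T=11, G=4, C=4 (length 27).
length: length 27 ✓
homopolymer run: longest run = 3 ✓
GC clamp: 3' end TAG has 1 G/C, need ≥2 ✗
GC content: GC 8/27 = 29.6%, outside 41.2–54.7% ✗

Fails: GC clamp, GC content.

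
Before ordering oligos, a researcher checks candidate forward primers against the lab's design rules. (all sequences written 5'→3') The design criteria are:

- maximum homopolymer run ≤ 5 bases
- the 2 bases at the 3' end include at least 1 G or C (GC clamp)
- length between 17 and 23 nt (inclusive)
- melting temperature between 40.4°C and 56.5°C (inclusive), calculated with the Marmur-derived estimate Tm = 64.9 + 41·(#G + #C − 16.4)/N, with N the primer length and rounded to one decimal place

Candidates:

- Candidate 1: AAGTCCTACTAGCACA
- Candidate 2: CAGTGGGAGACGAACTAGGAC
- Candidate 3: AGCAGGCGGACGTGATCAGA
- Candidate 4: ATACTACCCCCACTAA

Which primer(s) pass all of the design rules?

Candidate 2 and Candidate 3.

Candidate 1 (16 nt, A=6 T=3 G=2 C=5): longest run = 2 ✓; 3' end CA has 1 G/C ✓; length 16, outside 17–23 ✗; Tm = 64.9 + 41·(7 − 16.4)/16 = 40.8°C ✓ — fails.
Candidate 2 (21 nt, A=7 T=2 G=8 C=4): longest run = 3 ✓; 3' end AC has 1 G/C ✓; length 21 ✓; Tm = 64.9 + 41·(12 − 16.4)/21 = 56.3°C ✓ — passes.
Candidate 3 (20 nt, A=6 T=2 G=8 C=4): longest run = 2 ✓; 3' end GA has 1 G/C ✓; length 20 ✓; Tm = 64.9 + 41·(12 − 16.4)/20 = 55.9°C ✓ — passes.
Candidate 4 (16 nt, A=6 T=3 G=0 C=7): longest run = 5 ✓; 3' end AA has 0 G/C, need ≥1 ✗; length 16, outside 17–23 ✗; Tm = 64.9 + 41·(7 − 16.4)/16 = 40.8°C ✓ — fails.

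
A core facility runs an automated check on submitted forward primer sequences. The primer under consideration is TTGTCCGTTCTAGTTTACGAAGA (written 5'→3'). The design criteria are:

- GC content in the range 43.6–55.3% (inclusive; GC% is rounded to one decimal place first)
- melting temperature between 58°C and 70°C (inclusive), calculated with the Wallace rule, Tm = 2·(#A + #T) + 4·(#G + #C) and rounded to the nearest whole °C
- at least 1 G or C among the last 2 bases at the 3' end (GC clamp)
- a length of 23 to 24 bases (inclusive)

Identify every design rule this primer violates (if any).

Fails: GC content.

Base counts: A=5, T=9, G=5, C=4 (length 23).
GC content: GC 9/23 = 39.1%, outside 43.6–55.3% ✗
Tm: Tm = 2·14 + 4·9 = 64°C ✓
GC clamp: 3' end GA has 1 G/C ✓
length: length 23 ✓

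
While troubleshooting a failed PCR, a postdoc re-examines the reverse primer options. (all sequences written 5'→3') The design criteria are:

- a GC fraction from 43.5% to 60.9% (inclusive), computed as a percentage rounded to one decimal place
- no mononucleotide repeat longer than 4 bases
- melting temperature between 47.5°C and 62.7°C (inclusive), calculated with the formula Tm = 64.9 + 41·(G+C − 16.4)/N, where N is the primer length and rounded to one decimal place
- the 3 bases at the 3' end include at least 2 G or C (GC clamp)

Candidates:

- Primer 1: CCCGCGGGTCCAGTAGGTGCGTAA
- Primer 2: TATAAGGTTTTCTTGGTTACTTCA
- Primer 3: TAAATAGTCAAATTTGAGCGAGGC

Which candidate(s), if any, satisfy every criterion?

Primer 1 (24 nt, A=4 T=4 G=9 C=7): GC 16/24 = 66.7%, outside 43.5–60.9% ✗; longest run = 3 ✓; Tm = 64.9 + 41·(16 − 16.4)/24 = 64.2°C, outside 47.5–62.7°C ✗; 3' end TAA has 0 G/C, need ≥2 ✗ — fails.
Primer 2 (24 nt, A=5 T=12 G=4 C=3): GC 7/24 = 29.2%, outside 43.5–60.9% ✗; longest run = 4 ✓; Tm = 64.9 + 41·(7 − 16.4)/24 = 48.8°C ✓; 3' end TCA has 1 G/C, need ≥2 ✗ — fails.
Primer 3 (24 nt, A=9 T=6 G=6 C=3): GC 9/24 = 37.5%, outside 43.5–60.9% ✗; longest run = 3 ✓; Tm = 64.9 + 41·(9 − 16.4)/24 = 52.3°C ✓; 3' end GGC has 3 G/C ✓ — fails.

None of the candidates satisfy all criteria.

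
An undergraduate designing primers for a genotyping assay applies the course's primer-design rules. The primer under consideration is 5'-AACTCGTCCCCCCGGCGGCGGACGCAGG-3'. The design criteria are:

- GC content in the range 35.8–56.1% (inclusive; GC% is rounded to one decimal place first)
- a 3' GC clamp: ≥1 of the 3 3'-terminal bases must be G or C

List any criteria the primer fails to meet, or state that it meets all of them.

Fails: GC content.

Base counts: A=4, T=2, G=10, C=12 (length 28).
GC content: GC 22/28 = 78.6%, outside 35.8–56.1% ✗
GC clamp: 3' end AGG has 2 G/C ✓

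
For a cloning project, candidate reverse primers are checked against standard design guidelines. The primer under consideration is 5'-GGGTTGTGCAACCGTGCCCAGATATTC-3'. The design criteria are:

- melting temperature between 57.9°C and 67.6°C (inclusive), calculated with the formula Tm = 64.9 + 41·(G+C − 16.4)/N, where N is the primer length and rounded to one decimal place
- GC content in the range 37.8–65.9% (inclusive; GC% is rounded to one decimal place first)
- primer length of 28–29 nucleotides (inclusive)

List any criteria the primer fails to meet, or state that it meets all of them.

Base counts: A=5, T=7, G=8, C=7 (length 27).
Tm: Tm = 64.9 + 41·(15 − 16.4)/27 = 62.8°C ✓
GC content: GC 15/27 = 55.6% ✓
length: length 27, outside 28–29 ✗

Fails: length.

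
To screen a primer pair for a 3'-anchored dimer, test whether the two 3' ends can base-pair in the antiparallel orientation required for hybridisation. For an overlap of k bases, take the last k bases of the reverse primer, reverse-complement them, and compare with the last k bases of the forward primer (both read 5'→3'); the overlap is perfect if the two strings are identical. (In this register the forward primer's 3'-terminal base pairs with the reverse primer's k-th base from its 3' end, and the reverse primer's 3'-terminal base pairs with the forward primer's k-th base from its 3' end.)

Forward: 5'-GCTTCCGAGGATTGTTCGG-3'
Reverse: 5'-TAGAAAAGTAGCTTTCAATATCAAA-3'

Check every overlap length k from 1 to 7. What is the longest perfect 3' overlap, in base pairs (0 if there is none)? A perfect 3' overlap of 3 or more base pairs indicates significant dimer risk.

Longest perfect overlap: 0 complementary base pairs; below the dimer-risk threshold (threshold 3).

Last 7 bases (5'→3') — forward …TGTTCGG, reverse …TATCAAA.
Reverse complement of the reverse primer's last 7 bases: TTTGATA; its first k bases are the reverse complement of the reverse primer's last k bases, so a perfect k-base overlap needs the forward primer's last k bases to equal them.
Comparing (forward last k vs required): k=1: G vs T ✗; k=2: GG vs TT ✗; k=3: CGG vs TTT ✗; k=4: TCGG vs TTTG ✗; k=5: TTCGG vs TTTGA ✗; k=6: GTTCGG vs TTTGAT ✗; k=7: TGTTCGG vs TTTGATA ✗.
No overlap length from 1 to 7 is perfect, so the longest perfect 3' overlap is 0.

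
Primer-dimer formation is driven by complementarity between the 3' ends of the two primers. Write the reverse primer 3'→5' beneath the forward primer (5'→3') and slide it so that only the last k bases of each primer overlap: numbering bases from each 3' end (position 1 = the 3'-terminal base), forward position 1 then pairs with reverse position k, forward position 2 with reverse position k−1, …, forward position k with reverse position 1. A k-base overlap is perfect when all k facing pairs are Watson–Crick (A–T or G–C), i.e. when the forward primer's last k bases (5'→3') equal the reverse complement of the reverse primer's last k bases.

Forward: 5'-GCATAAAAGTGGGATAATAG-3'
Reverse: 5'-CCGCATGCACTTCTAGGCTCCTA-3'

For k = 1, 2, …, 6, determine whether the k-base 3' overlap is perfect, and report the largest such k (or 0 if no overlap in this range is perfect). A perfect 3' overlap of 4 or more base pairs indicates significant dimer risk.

Last 6 bases (5'→3') — forward …TAATAG, reverse …CTCCTA.
Reverse complement of the reverse primer's last 6 bases: TAGGAG; its first k bases are the reverse complement of the reverse primer's last k bases, so a perfect k-base overlap needs the forward primer's last k bases to equal them.
Comparing (forward last k vs required): k=1: G vs T ✗; k=2: AG vs TA ✗; k=3: TAG vs TAG ✓; k=4: ATAG vs TAGG ✗; k=5: AATAG vs TAGGA ✗; k=6: TAATAG vs TAGGAG ✗.
Only k = 3 is perfect, so the longest perfect 3' overlap is 3.

Longest perfect overlap: 3 complementary base pairs; below the dimer-risk threshold (threshold 4).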